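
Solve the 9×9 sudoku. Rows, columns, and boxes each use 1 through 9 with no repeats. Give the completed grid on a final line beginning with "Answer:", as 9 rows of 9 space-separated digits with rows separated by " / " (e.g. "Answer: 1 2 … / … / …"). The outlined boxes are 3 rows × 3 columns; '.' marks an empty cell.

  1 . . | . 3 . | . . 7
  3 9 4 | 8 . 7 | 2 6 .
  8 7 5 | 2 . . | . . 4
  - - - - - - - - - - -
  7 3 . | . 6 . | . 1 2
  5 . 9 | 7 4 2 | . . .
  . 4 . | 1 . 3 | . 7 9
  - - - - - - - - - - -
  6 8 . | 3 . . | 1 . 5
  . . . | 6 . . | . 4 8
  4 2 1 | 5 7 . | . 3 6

Step 1. [r3c8∈{9}] only 9 remains possible at r3c8 ⇒ r3c8=9.
Step 2. [r5c8∈{8}] only 8 remains possible at r5c8. So r5c8=8.
Step 3. [r8c5∈{1,2,9}] 2 has one home in row 8: r8c5, so r8c5=2.
Step 4. [r7c5∈{9}] nothing but 9 survives at r7c5. So r7c5=9.
Step 5. [r2c5∈{1,5}] across row 2, 5 lands solely at r2c5, so r2c5=5.
Step 6. [r1c2∈{6}] r1c2's peers cover all but 6 ⇒ r1c2=6.
Step 7. [r6c3∈{2,6,8}] in col 3, 6 fits only at r6c3, so r6c3=6.
Step 8. [r4c6∈{5,8,9}] 5 has one home in col 6: r4c6. So r4c6=5.
Step 9. [r8c7∈{7,9}] col 7 places 7 nowhere but r8c7 ⇒ r8c7=7.
Step 10. [r1c4∈{4,9}] in col 4, 4 fits only at r1c4. So r1c4=4.
Step 11. [r5c9∈{3}] nothing but 3 survives at r5c9 ⇒ r5c9=3.
Step 12. [r6c7∈{5}] r6c7 has the single candidate 5 ⇒ r6c7=5.
Step 13. [r8c6∈{1}] nothing but 1 survives at r8c6. So r8c6=1.
Step 14. [r5c7∈{6}] only 6 remains possible at r5c7 ⇒ r5c7=6.
Step 15. [r1c3∈{2}] only 2 remains possible at r1c3, so r1c3=2.
Step 16. [r7c6∈{4}] nothing but 4 survives at r7c6, so r7c6=4.
Step 17. [r3c5∈{1}] r3c5 is down to just 1, so r3c5=1.
Step 18. [r8c1∈{9}] r8c1 is down to just 9. So r8c1=9.
Step 19. [r3c6∈{6}] r3c6 has the single candidate 6, so r3c6=6.
Step 20. [r4c4∈{9}] only 9 remains possible at r4c4, so r4c4=9.
Step 21. [r7c3∈{7}] nothing but 7 survives at r7c3. So r7c3=7.
Step 22. [r1c7∈{8}] only 8 remains possible at r1c7 ⇒ r1c7=8.
Step 23. [r9c7∈{9}] r9c7 is down to just 9 ⇒ r9c7=9.
Step 24. [r6c1∈{2}] only 2 remains possible at r6c1, so r6c1=2.
Step 25. [r8c3∈{3}] r8c3 is down to just 3 ⇒ r8c3=3.
Step 26. [r8c2∈{5}] r8c2 is down to just 5, so r8c2=5.
Step 27. [r3c7∈{3}] only 3 remains possible at r3c7 ⇒ r3c7=3.
Step 28. [r9c6∈{8}] only 8 remains possible at r9c6. So r9c6=8.
Step 29. [r1c8∈{5}] r1c8 has the single candidate 5, so r1c8=5.
Step 30. [r1c6∈{9}] nothing but 9 survives at r1c6. So r1c6=9.
Step 31. [r4c3∈{8}] only 8 remains possible at r4c3. So r4c3=8.
Step 32. [r7c8∈{2}] r7c8 has the single candidate 2 ⇒ r7c8=2.
Step 33. [r5c2∈{1}] only 1 remains possible at r5c2. So r5c2=1.
Step 34. [r2c9∈{1}] r2c9 has the single candidate 1 ⇒ r2c9=1.
Step 35. [r4c7∈{4}] r4c7 has the single candidate 4. So r4c7=4.
Step 36. [r6c5∈{8}] r6c5's peers cover all but 8. So r6c5=8.

Answer: 1 6 2 4 3 9 8 5 7 / 3 9 4 8 5 7 2 6 1 / 8 7 5 2 1 6 3 9 4 / 7 3 8 9 6 5 4 1 2 / 5 1 9 7 4 2 6 8 3 / 2 4 6 1 8 3 5 7 9 / 6 8 7 3 9 4 1 2 5 / 9 5 3 6 2 1 7 4 8 / 4 2 1 5 7 8 9 3 6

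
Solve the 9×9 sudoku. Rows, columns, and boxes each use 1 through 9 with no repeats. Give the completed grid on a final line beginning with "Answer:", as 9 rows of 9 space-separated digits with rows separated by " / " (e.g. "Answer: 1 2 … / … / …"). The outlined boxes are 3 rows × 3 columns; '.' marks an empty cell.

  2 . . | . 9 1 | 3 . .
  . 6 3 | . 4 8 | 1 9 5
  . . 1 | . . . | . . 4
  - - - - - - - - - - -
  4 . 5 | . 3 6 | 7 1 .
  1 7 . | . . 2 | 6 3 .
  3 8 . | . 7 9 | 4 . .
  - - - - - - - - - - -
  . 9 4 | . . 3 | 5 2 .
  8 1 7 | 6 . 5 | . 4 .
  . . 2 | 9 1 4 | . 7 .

Step 1. [r3c2∈{5}] r3c2 is down to just 5 ⇒ r3c2=5.
Step 2. [r4c4∈{8}] nothing but 8 survives at r4c4. So r4c4=8.
Step 3. [r3c6∈{7}] r3c6 has the single candidate 7. So r3c6=7.
Step 4. [r5c9∈{8,9}] 8 has one home in row 5: r5c9. So r5c9=8.
Step 5. [r3c7∈{2,8}] across col 7, 2 lands solely at r3c7, so r3c7=2.
Step 6. [r3c8∈{6,8}] row 3 places 8 nowhere but r3c8 ⇒ r3c8=8.
Step 7. [r8c9∈{3,9}] across row 8, 3 lands solely at r8c9, so r8c9=3.
Step 8. [r9c9∈{6}] nothing but 6 survives at r9c9, so r9c9=6.
Step 9. [r1c4∈{5}] nothing but 5 survives at r1c4 ⇒ r1c4=5.
Step 10. [r4c9∈{2,9}] 9 has one home in row 4: r4c9 ⇒ r4c9=9.
Step 11. [r9c7∈{8}] r9c7 has the single candidate 8. So r9c7=8.
Step 12. [r7c4∈{7}] r7c4's peers cover all but 7. So r7c4=7.
Step 13. [r6c9∈{2}] r6c9 is down to just 2, so r6c9=2.
Step 14. [r1c9∈{7}] r1c9 is down to just 7 ⇒ r1c9=7.
Step 15. [r7c5∈{8}] only 8 remains possible at r7c5. So r7c5=8.
Step 16. [r8c7∈{9}] r8c7 has the single candidate 9. So r8c7=9.
Step 17. [r9c1∈{5}] r9c1 has the single candidate 5 ⇒ r9c1=5.
Step 18. [r6c4∈{1}] r6c4 is down to just 1. So r6c4=1.
Step 19. [r1c2∈{4}] nothing but 4 survives at r1c2. So r1c2=4.
Step 20. [r3c4∈{3}] r3c4's peers cover all but 3 ⇒ r3c4=3.
Step 21. [r3c1∈{9}] r3c1 has the single candidate 9, so r3c1=9.
Step 22. [r7c9∈{1}] r7c9 is down to just 1. So r7c9=1.
Step 23. [r5c4∈{4}] only 4 remains possible at r5c4. So r5c4=4.
Step 24. [r4c2∈{2}] r4c2 is down to just 2, so r4c2=2.
Step 25. [r5c5∈{5}] r5c5 is down to just 5. So r5c5=5.
Step 26. [r2c1∈{7}] r2c1 is down to just 7. So r2c1=7.
Step 27. [r1c3∈{8}] r1c3 has the single candidate 8 ⇒ r1c3=8.
Step 28. [r1c8∈{6}] r1c8 has the single candidate 6. So r1c8=6.
Step 29. [r6c8∈{5}] r6c8 has the single candidate 5 ⇒ r6c8=5.
Step 30. [r6c3∈{6}] r6c3's peers cover all but 6 ⇒ r6c3=6.
Step 31. [r8c5∈{2}] r8c5 is down to just 2, so r8c5=2.
Step 32. [r7c1∈{6}] r7c1 is down to just 6 ⇒ r7c1=6.
Step 33. [r3c5∈{6}] nothing but 6 survives at r3c5, so r3c5=6.
Step 34. [r5c3∈{9}] only 9 remains possible at r5c3. So r5c3=9.
Step 35. [r9c2∈{3}] nothing but 3 survives at r9c2 ⇒ r9c2=3.
Step 36. [r2c4∈{2}] nothing but 2 survives at r2c4, so r2c4=2.

Answer: 2 4 8 5 9 1 3 6 7 / 7 6 3 2 4 8 1 9 5 / 9 5 1 3 6 7 2 8 4 / 4 2 5 8 3 6 7 1 9 / 1 7 9 4 5 2 6 3 8 / 3 8 6 1 7 9 4 5 2 / 6 9 4 7 8 3 5 2 1 / 8 1 7 6 2 5 9 4 3 / 5 3 2 9 1 4 8 7 6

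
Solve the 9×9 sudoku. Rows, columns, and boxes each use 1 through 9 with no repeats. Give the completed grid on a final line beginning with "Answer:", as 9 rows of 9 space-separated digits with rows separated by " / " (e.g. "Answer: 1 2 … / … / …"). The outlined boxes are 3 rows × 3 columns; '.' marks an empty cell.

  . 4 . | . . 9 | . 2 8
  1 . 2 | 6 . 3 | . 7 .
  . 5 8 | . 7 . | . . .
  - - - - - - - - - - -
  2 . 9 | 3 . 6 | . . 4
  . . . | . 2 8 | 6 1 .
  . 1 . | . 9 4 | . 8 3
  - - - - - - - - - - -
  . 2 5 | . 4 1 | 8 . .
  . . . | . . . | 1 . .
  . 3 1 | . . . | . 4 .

Step 1. [r8c2∈{6,7,8,9}] 6 has one home in col 2: r8c2, so r8c2=6.
Step 2. [r5c2∈{7}] only 7 remains possible at r5c2, so r5c2=7.
Step 3. [r5c4∈{5}] only 5 remains possible at r5c4. So r5c4=5.
Step 4. [r5c9∈{9}] r5c9 is down to just 9 ⇒ r5c9=9.
Step 5. [r2c9∈{5}] r2c9 is down to just 5. So r2c9=5.
Step 6. [r6c4∈{7}] r6c4's peers cover all but 7. So r6c4=7.
Step 7. [r1c7∈{3}] r1c7 is down to just 3. So r1c7=3.
Step 8. [r7c4∈{9}] nothing but 9 survives at r7c4 ⇒ r7c4=9.
Step 9. [r7c1∈{7}] nothing but 7 survives at r7c1 ⇒ r7c1=7.
Step 10. [r3c1∈{3,6,9}] row 3 places 3 nowhere but r3c1, so r3c1=3.
Step 11. [r9c5∈{5,6,8}] col 5 places 6 nowhere but r9c5, so r9c5=6.
Step 12. [r3c4∈{1,2,4}] col 4 places 4 nowhere but r3c4, so r3c4=4.
Step 13. [r8c5∈{3,5,8}] col 5 places 3 nowhere but r8c5, so r8c5=3.
Step 14. [r4c8∈{5}] r4c8's peers cover all but 5. So r4c8=5.
Step 15. [r9c7∈{2,5,7,9}] 5 has one home in col 7: r9c7. So r9c7=5.
Step 16. [r8c6∈{2,5,7}] r8c6 is the only open cell in row 8 admitting 5, so r8c6=5.
Step 17. [r9c1∈{8,9}] row 9 places 9 nowhere but r9c1. So r9c1=9.
Step 18. [r8c1∈{4,8}] in col 1, 8 fits only at r8c1. So r8c1=8.
Step 19. [r8c4∈{2}] r8c4 has the single candidate 2 ⇒ r8c4=2.
Step 20. [r3c7∈{9}] nothing but 9 survives at r3c7 ⇒ r3c7=9.
Step 21. [r7c9∈{6}] r7c9's peers cover all but 6 ⇒ r7c9=6.
Step 22. [r1c1∈{6}] r1c1's peers cover all but 6. So r1c1=6.
Step 23. [r1c4∈{1}] nothing but 1 survives at r1c4 ⇒ r1c4=1.
Step 24. [r9c6∈{7}] only 7 remains possible at r9c6, so r9c6=7.
Step 25. [r8c3∈{4}] r8c3 has the single candidate 4, so r8c3=4.
Step 26. [r8c8∈{9}] only 9 remains possible at r8c8, so r8c8=9.
Step 27. [r6c3∈{6}] r6c3's peers cover all but 6. So r6c3=6.
Step 28. [r1c5∈{5}] nothing but 5 survives at r1c5 ⇒ r1c5=5.
Step 29. [r1c3∈{7}] only 7 remains possible at r1c3, so r1c3=7.
Step 30. [r4c2∈{8}] r4c2 has the single candidate 8, so r4c2=8.
Step 31. [r5c1∈{4}] r5c1's peers cover all but 4, so r5c1=4.
Step 32. [r3c6∈{2}] r3c6 has the single candidate 2, so r3c6=2.
Step 33. [r3c8∈{6}] nothing but 6 survives at r3c8. So r3c8=6.
Step 34. [r8c9∈{7}] r8c9 has the single candidate 7. So r8c9=7.
Step 35. [r3c9∈{1}] only 1 remains possible at r3c9, so r3c9=1.
Step 36. [r6c7∈{2}] nothing but 2 survives at r6c7, so r6c7=2.
Step 37. [r2c2∈{9}] r2c2 has the single candidate 9. So r2c2=9.
Step 38. [r9c9∈{2}] r9c9 is down to just 2. So r9c9=2.
Step 39. [r2c5∈{8}] nothing but 8 survives at r2c5, so r2c5=8.
Step 40. [r2c7∈{4}] nothing but 4 survives at r2c7, so r2c7=4.
Step 41. [r5c3∈{3}] nothing but 3 survives at r5c3. So r5c3=3.
Step 42. [r7c8∈{3}] only 3 remains possible at r7c8, so r7c8=3.
Step 43. [r9c4∈{8}] r9c4's peers cover all but 8 ⇒ r9c4=8.
Step 44. [r4c7∈{7}] only 7 remains possible at r4c7, so r4c7=7.
Step 45. [r6c1∈{5}] r6c1 is down to just 5, so r6c1=5.
Step 46. [r4c5∈{1}] r4c5 has the single candidate 1. So r4c5=1.

Answer: 6 4 7 1 5 9 3 2 8 / 1 9 2 6 8 3 4 7 5 / 3 5 8 4 7 2 9 6 1 / 2 8 9 3 1 6 7 5 4 / 4 7 3 5 2 8 6 1 9 / 5 1 6 7 9 4 2 8 3 / 7 2 5 9 4 1 8 3 6 / 8 6 4 2 3 5 1 9 7 / 9 3 1 8 6 7 5 4 2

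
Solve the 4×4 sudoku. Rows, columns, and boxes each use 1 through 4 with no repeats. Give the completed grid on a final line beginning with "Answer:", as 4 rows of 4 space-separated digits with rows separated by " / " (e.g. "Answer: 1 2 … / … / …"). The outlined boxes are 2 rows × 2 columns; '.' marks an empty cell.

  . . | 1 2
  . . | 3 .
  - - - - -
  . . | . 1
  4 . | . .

Step 1. [r4c2∈{1,2,3}] in row 4, 1 fits only at r4c2. So r4c2=1.
Step 2. [r1c2∈{3,4}] row 1 places 4 nowhere but r1c2 ⇒ r1c2=4.
Step 3. [r2c2∈{2}] r2c2 is down to just 2 ⇒ r2c2=2.
Step 4. [r3c1∈{2,3}] r3c1 is the only open cell in col 1 admitting 2, so r3c1=2.
Step 5. [r1c1∈{3}] r1c1 is down to just 3, so r1c1=3.
Step 6. [r3c3∈{4}] only 4 remains possible at r3c3, so r3c3=4.
Step 7. [r2c1∈{1}] r2c1's peers cover all but 1, so r2c1=1.
Step 8. [r2c4∈{4}] r2c4's peers cover all but 4, so r2c4=4.
Step 9. [r4c3∈{2}] r4c3's peers cover all but 2 ⇒ r4c3=2.
Step 10. [r3c2∈{3}] nothing but 3 survives at r3c2 ⇒ r3c2=3.
Step 11. [r4c4∈{3}] only 3 remains possible at r4c4 ⇒ r4c4=3.

Answer: 3 4 1 2 / 1 2 3 4 / 2 3 4 1 / 4 1 2 3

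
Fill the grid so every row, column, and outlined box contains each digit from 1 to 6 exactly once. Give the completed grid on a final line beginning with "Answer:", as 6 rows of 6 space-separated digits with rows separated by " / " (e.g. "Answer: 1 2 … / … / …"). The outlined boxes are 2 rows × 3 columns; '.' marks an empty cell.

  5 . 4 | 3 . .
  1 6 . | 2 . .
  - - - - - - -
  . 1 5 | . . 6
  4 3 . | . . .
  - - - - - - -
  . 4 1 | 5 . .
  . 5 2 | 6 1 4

Step 1. [r3c5∈{2,3,4}] row 3 places 3 nowhere but r3c5, so r3c5=3.
Step 2. [r5c6∈{2,3}] r5c6 is the only open cell in col 6 admitting 3 ⇒ r5c6=3.
Step 3. [r4c6∈{1,2,5}] across col 6, 2 lands solely at r4c6 ⇒ r4c6=2.
Step 4. [r4c5∈{5}] r4c5's peers cover all but 5, so r4c5=5.
Step 5. [r6c1∈{3}] r6c1's peers cover all but 3. So r6c1=3.
Step 6. [r5c5∈{2}] only 2 remains possible at r5c5 ⇒ r5c5=2.
Step 7. [r3c4∈{4}] only 4 remains possible at r3c4. So r3c4=4.
Step 8. [r2c3∈{3}] r2c3 is down to just 3. So r2c3=3.
Step 9. [r2c6∈{5}] r2c6 is down to just 5. So r2c6=5.
Step 10. [r5c1∈{6}] nothing but 6 survives at r5c1. So r5c1=6.
Step 11. [r1c6∈{1}] nothing but 1 survives at r1c6. So r1c6=1.
Step 12. [r1c5∈{6}] nothing but 6 survives at r1c5 ⇒ r1c5=6.
Step 13. [r4c4∈{1}] nothing but 1 survives at r4c4. So r4c4=1.
Step 14. [r1c2∈{2}] only 2 remains possible at r1c2 ⇒ r1c2=2.
Step 15. [r3c1∈{2}] r3c1's peers cover all but 2 ⇒ r3c1=2.
Step 16. [r4c3∈{6}] only 6 remains possible at r4c3. So r4c3=6.
Step 17. [r2c5∈{4}] only 4 remains possible at r2c5. So r2c5=4.

Answer: 5 2 4 3 6 1 / 1 6 3 2 4 5 / 2 1 5 4 3 6 / 4 3 6 1 5 2 / 6 4 1 5 2 3 / 3 5 2 6 1 4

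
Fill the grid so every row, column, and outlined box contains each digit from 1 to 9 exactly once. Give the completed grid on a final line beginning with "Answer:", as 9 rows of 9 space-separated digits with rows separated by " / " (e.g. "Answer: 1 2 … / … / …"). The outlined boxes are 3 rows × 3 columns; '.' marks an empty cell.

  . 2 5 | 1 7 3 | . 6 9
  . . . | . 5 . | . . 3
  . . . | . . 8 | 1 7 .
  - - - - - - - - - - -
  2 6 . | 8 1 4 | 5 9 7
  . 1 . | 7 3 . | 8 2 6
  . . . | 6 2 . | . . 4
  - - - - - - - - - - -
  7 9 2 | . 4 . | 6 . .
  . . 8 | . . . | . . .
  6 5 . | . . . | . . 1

Step 1. [r6c7∈{3}] r6c7 has the single candidate 3. So r6c7=3.
Step 2. [r2c8∈{4,8}] 8 has one home in box 3: r2c8, so r2c8=8.
Step 3. [r2c3∈{1,4,6,7,9}] 1 has one home in col 3: r2c3, so r2c3=1.
Step 4. [r3c3∈{3,4,6,9}] col 3 places 6 nowhere but r3c3 ⇒ r3c3=6.
Step 5. [r3c5∈{9}] r3c5 is down to just 9. So r3c5=9.
Step 6. [r1c7∈{4}] r1c7 is down to just 4. So r1c7=4.
Step 7. [r2c7∈{2}] only 2 remains possible at r2c7 ⇒ r2c7=2.
Step 8. [r3c4∈{2,4}] 2 has one home in row 3: r3c4, so r3c4=2.
Step 9. [r8c1∈{1,3,4}] 1 has one home in col 1: r8c1 ⇒ r8c1=1.
Step 10. [r9c6∈{2,7,9}] in row 9, 2 fits only at r9c6. So r9c6=2.
Step 11. [r8c6∈{5,6,7,9}] r8c6 is the only open cell in col 6 admitting 7 ⇒ r8c6=7.
Step 12. [r2c1∈{4,9}] 9 has one home in row 2: r2c1 ⇒ r2c1=9.
Step 13. [r8c7∈{9}] nothing but 9 survives at r8c7 ⇒ r8c7=9.
Step 14. [r6c3∈{7,9}] in col 3, 7 fits only at r6c3. So r6c3=7.
Step 15. [r3c9∈{5}] nothing but 5 survives at r3c9, so r3c9=5.
Step 16. [r5c3∈{4,9}] 9 has one home in col 3: r5c3. So r5c3=9.
Step 17. [r5c6∈{5}] r5c6 is down to just 5, so r5c6=5.
Step 18. [r9c3∈{3,4}] across col 3, 4 lands solely at r9c3, so r9c3=4.
Step 19. [r9c8∈{3}] r9c8's peers cover all but 3 ⇒ r9c8=3.
Step 20. [r7c8∈{5}] nothing but 5 survives at r7c8. So r7c8=5.
Step 21. [r8c2∈{3}] r8c2 is down to just 3 ⇒ r8c2=3.
Step 22. [r3c2∈{4}] r3c2 has the single candidate 4. So r3c2=4.
Step 23. [r6c1∈{5,8}] row 6 places 5 nowhere but r6c1. So r6c1=5.
Step 24. [r7c4∈{3}] r7c4 is down to just 3, so r7c4=3.
Step 25. [r8c9∈{2}] nothing but 2 survives at r8c9, so r8c9=2.
Step 26. [r2c6∈{6}] r2c6's peers cover all but 6, so r2c6=6.
Step 27. [r3c1∈{3}] r3c1's peers cover all but 3 ⇒ r3c1=3.
Step 28. [r9c7∈{7}] r9c7 is down to just 7, so r9c7=7.
Step 29. [r6c6∈{9}] r6c6 has the single candidate 9 ⇒ r6c6=9.
Step 30. [r7c9∈{8}] r7c9 is down to just 8, so r7c9=8.
Step 31. [r6c8∈{1}] only 1 remains possible at r6c8 ⇒ r6c8=1.
Step 32. [r8c4∈{5}] nothing but 5 survives at r8c4, so r8c4=5.
Step 33. [r2c4∈{4}] r2c4 is down to just 4 ⇒ r2c4=4.
Step 34. [r9c5∈{8}] only 8 remains possible at r9c5. So r9c5=8.
Step 35. [r5c1∈{4}] r5c1's peers cover all but 4. So r5c1=4.
Step 36. [r6c2∈{8}] r6c2's peers cover all but 8. So r6c2=8.
Step 37. [r2c2∈{7}] only 7 remains possible at r2c2 ⇒ r2c2=7.
Step 38. [r4c3∈{3}] r4c3 has the single candidate 3. So r4c3=3.
Step 39. [r8c5∈{6}] only 6 remains possible at r8c5, so r8c5=6.
Step 40. [r8c8∈{4}] r8c8 is down to just 4. So r8c8=4.
Step 41. [r7c6∈{1}] only 1 remains possible at r7c6, so r7c6=1.
Step 42. [r9c4∈{9}] r9c4 has the single candidate 9. So r9c4=9.
Step 43. [r1c1∈{8}] r1c1's peers cover all but 8, so r1c1=8.

Answer: 8 2 5 1 7 3 4 6 9 / 9 7 1 4 5 6 2 8 3 / 3 4 6 2 9 8 1 7 5 / 2 6 3 8 1 4 5 9 7 / 4 1 9 7 3 5 8 2 6 / 5 8 7 6 2 9 3 1 4 / 7 9 2 3 4 1 6 5 8 / 1 3 8 5 6 7 9 4 2 / 6 5 4 9 8 2 7 3 1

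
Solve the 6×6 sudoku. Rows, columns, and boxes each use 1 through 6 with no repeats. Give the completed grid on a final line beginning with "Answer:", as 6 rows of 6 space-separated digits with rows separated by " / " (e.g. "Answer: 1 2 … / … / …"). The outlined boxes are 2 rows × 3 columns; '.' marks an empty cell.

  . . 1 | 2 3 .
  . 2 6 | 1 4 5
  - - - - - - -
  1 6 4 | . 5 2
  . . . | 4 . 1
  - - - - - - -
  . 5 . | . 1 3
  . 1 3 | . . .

Step 1. [r5c1∈{2,4,6}] r5c1 is the only open cell in row 5 admitting 4, so r5c1=4.
Step 2. [r6c1∈{2,6}] col 1 places 6 nowhere but r6c1. So r6c1=6.
Step 3. [r4c1∈{2,3,5}] in col 1, 2 fits only at r4c1 ⇒ r4c1=2.
Step 4. [r4c5∈{6}] nothing but 6 survives at r4c5 ⇒ r4c5=6.
Step 5. [r4c3∈{5}] nothing but 5 survives at r4c3 ⇒ r4c3=5.
Step 6. [r1c1∈{5}] nothing but 5 survives at r1c1. So r1c1=5.
Step 7. [r1c6∈{6}] nothing but 6 survives at r1c6. So r1c6=6.
Step 8. [r6c4∈{5}] nothing but 5 survives at r6c4. So r6c4=5.
Step 9. [r2c1∈{3}] r2c1 has the single candidate 3 ⇒ r2c1=3.
Step 10. [r5c4∈{6}] r5c4 has the single candidate 6. So r5c4=6.
Step 11. [r1c2∈{4}] only 4 remains possible at r1c2, so r1c2=4.
Step 12. [r5c3∈{2}] r5c3's peers cover all but 2 ⇒ r5c3=2.
Step 13. [r3c4∈{3}] nothing but 3 survives at r3c4. So r3c4=3.
Step 14. [r6c5∈{2}] nothing but 2 survives at r6c5 ⇒ r6c5=2.
Step 15. [r6c6∈{4}] nothing but 4 survives at r6c6. So r6c6=4.
Step 16. [r4c2∈{3}] nothing but 3 survives at r4c2 ⇒ r4c2=3.

Answer: 5 4 1 2 3 6 / 3 2 6 1 4 5 / 1 6 4 3 5 2 / 2 3 5 4 6 1 / 4 5 2 6 1 3 / 6 1 3 5 2 4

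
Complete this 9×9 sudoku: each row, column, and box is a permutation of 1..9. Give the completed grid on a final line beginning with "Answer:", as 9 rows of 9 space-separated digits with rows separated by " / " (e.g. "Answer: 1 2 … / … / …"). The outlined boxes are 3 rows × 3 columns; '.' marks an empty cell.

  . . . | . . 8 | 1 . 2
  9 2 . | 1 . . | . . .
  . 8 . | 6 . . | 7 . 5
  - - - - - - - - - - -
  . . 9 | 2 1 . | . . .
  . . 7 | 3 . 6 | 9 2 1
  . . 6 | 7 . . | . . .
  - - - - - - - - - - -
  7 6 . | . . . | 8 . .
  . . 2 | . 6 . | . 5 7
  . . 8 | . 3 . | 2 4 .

Step 1. [r8c7∈{3}] r8c7 is down to just 3 ⇒ r8c7=3.
Step 2. [r7c3∈{1,3,4,5}] row 7 places 3 nowhere but r7c3, so r7c3=3.
Step 3. [r6c1∈{1,2,3,4,5,8}] 2 has one home in row 6: r6c1 ⇒ r6c1=2.
Step 4. [r7c9∈{9}] r7c9 has the single candidate 9 ⇒ r7c9=9.
Step 5. [r6c2∈{1,3,4,5}] row 6 places 1 nowhere but r6c2 ⇒ r6c2=1.
Step 6. [r1c1∈{3,4,5,6}] r1c1 is the only open cell in col 1 admitting 6. So r1c1=6.
Step 7. [r9c6∈{1,5,7,9}] 7 has one home in row 9: r9c6, so r9c6=7.
Step 8. [r1c2∈{3,4,5,7}] r1c2 is the only open cell in col 2 admitting 7, so r1c2=7.
Step 9. [r1c8∈{3,9}] row 1 places 3 nowhere but r1c8, so r1c8=3.
Step 10. [r6c8∈{8}] only 8 remains possible at r6c8, so r6c8=8.
Step 11. [r4c1∈{3,4,5,8}] r4c1 is the only open cell in row 4 admitting 8 ⇒ r4c1=8.
Step 12. [r3c1∈{1,3,4}] r3c1 is the only open cell in col 1 admitting 3, so r3c1=3.
Step 13. [r4c2∈{3,4,5}] across col 2, 3 lands solely at r4c2, so r4c2=3.
Step 14. [r2c8∈{6}] r2c8 has the single candidate 6. So r2c8=6.
Step 15. [r2c7∈{4}] only 4 remains possible at r2c7, so r2c7=4.
Step 16. [r2c3∈{5}] nothing but 5 survives at r2c3, so r2c3=5.
Step 17. [r6c7∈{5}] only 5 remains possible at r6c7. So r6c7=5.
Step 18. [r1c3∈{4}] r1c3 is down to just 4, so r1c3=4.
Step 19. [r4c6∈{4,5}] across row 4, 5 lands solely at r4c6, so r4c6=5.
Step 20. [r9c1∈{1,5}] row 9 places 1 nowhere but r9c1. So r9c1=1.
Step 21. [r8c1∈{4}] nothing but 4 survives at r8c1, so r8c1=4.
Step 22. [r9c2∈{5,9}] in box 7, 5 fits only at r9c2, so r9c2=5.
Step 23. [r7c4∈{4,5}] r7c4 is the only open cell in col 4 admitting 4. So r7c4=4.
Step 24. [r9c4∈{9}] r9c4's peers cover all but 9, so r9c4=9.
Step 25. [r1c5∈{5,9}] across row 1, 9 lands solely at r1c5, so r1c5=9.
Step 26. [r6c5∈{4}] r6c5's peers cover all but 4. So r6c5=4.
Step 27. [r3c5∈{2}] r3c5 is down to just 2, so r3c5=2.
Step 28. [r9c9∈{6}] r9c9's peers cover all but 6 ⇒ r9c9=6.
Step 29. [r7c6∈{1,2}] row 7 places 2 nowhere but r7c6, so r7c6=2.
Step 30. [r4c8∈{7}] r4c8's peers cover all but 7 ⇒ r4c8=7.
Step 31. [r8c6∈{1}] r8c6's peers cover all but 1 ⇒ r8c6=1.
Step 32. [r2c6∈{3}] nothing but 3 survives at r2c6, so r2c6=3.
Step 33. [r2c9∈{8}] r2c9 is down to just 8. So r2c9=8.
Step 34. [r3c8∈{9}] nothing but 9 survives at r3c8, so r3c8=9.
Step 35. [r8c2∈{9}] r8c2 is down to just 9. So r8c2=9.
Step 36. [r5c5∈{8}] only 8 remains possible at r5c5, so r5c5=8.
Step 37. [r4c9∈{4}] r4c9's peers cover all but 4, so r4c9=4.
Step 38. [r1c4∈{5}] nothing but 5 survives at r1c4 ⇒ r1c4=5.
Step 39. [r3c3∈{1}] nothing but 1 survives at r3c3. So r3c3=1.
Step 40. [r8c4∈{8}] r8c4's peers cover all but 8 ⇒ r8c4=8.
Step 41. [r7c8∈{1}] only 1 remains possible at r7c8 ⇒ r7c8=1.
Step 42. [r2c5∈{7}] only 7 remains possible at r2c5 ⇒ r2c5=7.
Step 43. [r5c2∈{4}] r5c2 is down to just 4 ⇒ r5c2=4.
Step 44. [r6c6∈{9}] r6c6's peers cover all but 9, so r6c6=9.
Step 45. [r7c5∈{5}] only 5 remains possible at r7c5. So r7c5=5.
Step 46. [r4c7∈{6}] r4c7's peers cover all but 6, so r4c7=6.
Step 47. [r5c1∈{5}] only 5 remains possible at r5c1. So r5c1=5.
Step 48. [r6c9∈{3}] r6c9 is down to just 3, so r6c9=3.
Step 49. [r3c6∈{4}] r3c6's peers cover all but 4 ⇒ r3c6=4.

Answer: 6 7 4 5 9 8 1 3 2 / 9 2 5 1 7 3 4 6 8 / 3 8 1 6 2 4 7 9 5 / 8 3 9 2 1 5 6 7 4 / 5 4 7 3 8 6 9 2 1 / 2 1 6 7 4 9 5 8 3 / 7 6 3 4 5 2 8 1 9 / 4 9 2 8 6 1 3 5 7 / 1 5 8 9 3 7 2 4 6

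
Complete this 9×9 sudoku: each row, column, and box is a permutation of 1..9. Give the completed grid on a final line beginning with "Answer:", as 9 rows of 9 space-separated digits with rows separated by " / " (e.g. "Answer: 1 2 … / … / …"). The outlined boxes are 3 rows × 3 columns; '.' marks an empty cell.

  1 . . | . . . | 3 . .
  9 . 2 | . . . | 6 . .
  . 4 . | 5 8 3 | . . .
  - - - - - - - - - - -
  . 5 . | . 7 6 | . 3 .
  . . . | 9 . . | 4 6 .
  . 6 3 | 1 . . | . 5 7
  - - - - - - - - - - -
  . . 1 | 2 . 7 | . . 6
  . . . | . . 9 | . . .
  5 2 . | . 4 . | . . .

Step 1. [r6c7∈{2,8,9}] row 6 places 9 nowhere but r6c7, so r6c7=9.
Step 2. [r2c9∈{1,4,5,8}] 5 has one home in row 2: r2c9. So r2c9=5.
Step 3. [r6c5∈{2}] only 2 remains possible at r6c5 ⇒ r6c5=2.
Step 4. [r7c2∈{3,8,9}] 9 has one home in col 2: r7c2, so r7c2=9.
Step 5. [r1c5∈{6,9}] r1c5 is the only open cell in col 5 admitting 9 ⇒ r1c5=9.
Step 6. [r8c5∈{1,3,5,6}] 6 has one home in col 5: r8c5 ⇒ r8c5=6.
Step 7. [r8c7∈{1,2,5,7,8}] row 8 places 5 nowhere but r8c7, so r8c7=5.
Step 8. [r7c7∈{8}] r7c7 is down to just 8, so r7c7=8.
Step 9. [r9c6∈{1,8}] box 8 places 1 nowhere but r9c6 ⇒ r9c6=1.
Step 10. [r2c6∈{4}] only 4 remains possible at r2c6. So r2c6=4.
Step 11. [r6c1∈{4,8}] row 6 places 4 nowhere but r6c1, so r6c1=4.
Step 12. [r8c3∈{4,7,8}] in col 3, 4 fits only at r8c3, so r8c3=4.
Step 13. [r9c3∈{6,7,8}] in row 9, 6 fits only at r9c3. So r9c3=6.
Step 14. [r3c3∈{7}] nothing but 7 survives at r3c3. So r3c3=7.
Step 15. [r5c3∈{8}] r5c3's peers cover all but 8, so r5c3=8.
Step 16. [r4c9∈{1,2,8}] in box 6, 8 fits only at r4c9, so r4c9=8.
Step 17. [r8c1∈{3,7,8}] col 1 places 8 nowhere but r8c1 ⇒ r8c1=8.
Step 18. [r8c4∈{3}] r8c4 has the single candidate 3 ⇒ r8c4=3.
Step 19. [r4c7∈{1,2}] across row 4, 1 lands solely at r4c7 ⇒ r4c7=1.
Step 20. [r5c9∈{2}] nothing but 2 survives at r5c9, so r5c9=2.
Step 21. [r8c8∈{1,2,7}] 2 has one home in row 8: r8c8. So r8c8=2.
Step 22. [r1c2∈{8}] r1c2's peers cover all but 8 ⇒ r1c2=8.
Step 23. [r2c4∈{7}] only 7 remains possible at r2c4, so r2c4=7.
Step 24. [r1c8∈{4,7}] 7 has one home in row 1: r1c8, so r1c8=7.
Step 25. [r9c8∈{9}] r9c8's peers cover all but 9. So r9c8=9.
Step 26. [r3c8∈{1}] r3c8 has the single candidate 1. So r3c8=1.
Step 27. [r5c1∈{7}] only 7 remains possible at r5c1 ⇒ r5c1=7.
Step 28. [r5c5∈{3,5}] r5c5 is the only open cell in row 5 admitting 3, so r5c5=3.
Step 29. [r2c8∈{8}] r2c8's peers cover all but 8 ⇒ r2c8=8.
Step 30. [r1c4∈{6}] nothing but 6 survives at r1c4 ⇒ r1c4=6.
Step 31. [r6c6∈{8}] r6c6 is down to just 8, so r6c6=8.
Step 32. [r8c2∈{7}] r8c2 has the single candidate 7, so r8c2=7.
Step 33. [r1c6∈{2}] r1c6 is down to just 2 ⇒ r1c6=2.
Step 34. [r9c4∈{8}] r9c4's peers cover all but 8, so r9c4=8.
Step 35. [r4c1∈{2}] r4c1 is down to just 2. So r4c1=2.
Step 36. [r3c9∈{9}] nothing but 9 survives at r3c9. So r3c9=9.
Step 37. [r8c9∈{1}] r8c9 is down to just 1. So r8c9=1.
Step 38. [r9c7∈{7}] r9c7 has the single candidate 7, so r9c7=7.
Step 39. [r2c5∈{1}] r2c5 is down to just 1 ⇒ r2c5=1.
Step 40. [r7c8∈{4}] r7c8's peers cover all but 4 ⇒ r7c8=4.
Step 41. [r2c2∈{3}] r2c2 has the single candidate 3. So r2c2=3.
Step 42. [r1c3∈{5}] nothing but 5 survives at r1c3. So r1c3=5.
Step 43. [r7c5∈{5}] r7c5 is down to just 5. So r7c5=5.
Step 44. [r5c2∈{1}] r5c2 is down to just 1, so r5c2=1.
Step 45. [r4c4∈{4}] r4c4 is down to just 4, so r4c4=4.
Step 46. [r3c1∈{6}] only 6 remains possible at r3c1. So r3c1=6.
Step 47. [r1c9∈{4}] r1c9's peers cover all but 4, so r1c9=4.
Step 48. [r5c6∈{5}] r5c6's peers cover all but 5 ⇒ r5c6=5.
Step 49. [r9c9∈{3}] only 3 remains possible at r9c9 ⇒ r9c9=3.
Step 50. [r3c7∈{2}] r3c7 has the single candidate 2. So r3c7=2.
Step 51. [r4c3∈{9}] r4c3 has the single candidate 9. So r4c3=9.
Step 52. [r7c1∈{3}] r7c1's peers cover all but 3. So r7c1=3.

Answer: 1 8 5 6 9 2 3 7 4 / 9 3 2 7 1 4 6 8 5 / 6 4 7 5 8 3 2 1 9 / 2 5 9 4 7 6 1 3 8 / 7 1 8 9 3 5 4 6 2 / 4 6 3 1 2 8 9 5 7 / 3 9 1 2 5 7 8 4 6 / 8 7 4 3 6 9 5 2 1 / 5 2 6 8 4 1 7 9 3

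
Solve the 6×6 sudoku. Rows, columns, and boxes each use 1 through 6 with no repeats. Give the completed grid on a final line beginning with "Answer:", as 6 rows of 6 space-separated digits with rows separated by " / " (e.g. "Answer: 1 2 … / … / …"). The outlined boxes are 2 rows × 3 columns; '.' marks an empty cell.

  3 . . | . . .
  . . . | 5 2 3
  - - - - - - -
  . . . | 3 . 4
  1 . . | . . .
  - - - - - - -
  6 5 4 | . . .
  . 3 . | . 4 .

Step 1. [r1c3∈{1,2,5,6}] in row 1, 5 fits only at r1c3. So r1c3=5.
Step 2. [r1c2∈{1,2,4,6}] across row 1, 2 lands solely at r1c2. So r1c2=2.
Step 3. [r3c2∈{6}] r3c2 has the single candidate 6, so r3c2=6.
Step 4. [r6c6∈{1,2,5,6}] across row 6, 5 lands solely at r6c6, so r6c6=5.
Step 5. [r6c4∈{1,2,6}] 6 has one home in row 6: r6c4 ⇒ r6c4=6.
Step 6. [r4c4∈{2}] r4c4's peers cover all but 2. So r4c4=2.
Step 7. [r3c5∈{1,5}] r3c5 is the only open cell in row 3 admitting 1 ⇒ r3c5=1.
Step 8. [r6c1∈{2}] r6c1's peers cover all but 2, so r6c1=2.
Step 9. [r4c6∈{6}] nothing but 6 survives at r4c6 ⇒ r4c6=6.
Step 10. [r2c2∈{1,4}] col 2 places 1 nowhere but r2c2 ⇒ r2c2=1.
Step 11. [r5c4∈{1}] only 1 remains possible at r5c4. So r5c4=1.
Step 12. [r4c3∈{3}] nothing but 3 survives at r4c3. So r4c3=3.
Step 13. [r6c3∈{1}] nothing but 1 survives at r6c3. So r6c3=1.
Step 14. [r3c3∈{2}] r3c3's peers cover all but 2, so r3c3=2.
Step 15. [r1c4∈{4}] nothing but 4 survives at r1c4. So r1c4=4.
Step 16. [r3c1∈{5}] nothing but 5 survives at r3c1 ⇒ r3c1=5.
Step 17. [r1c5∈{6}] only 6 remains possible at r1c5 ⇒ r1c5=6.
Step 18. [r1c6∈{1}] r1c6 is down to just 1, so r1c6=1.
Step 19. [r5c5∈{3}] r5c5 is down to just 3. So r5c5=3.
Step 20. [r2c1∈{4}] r2c1 is down to just 4. So r2c1=4.
Step 21. [r2c3∈{6}] r2c3 is down to just 6 ⇒ r2c3=6.
Step 22. [r4c2∈{4}] nothing but 4 survives at r4c2, so r4c2=4.
Step 23. [r5c6∈{2}] r5c6's peers cover all but 2 ⇒ r5c6=2.
Step 24. [r4c5∈{5}] r4c5's peers cover all but 5. So r4c5=5.

Answer: 3 2 5 4 6 1 / 4 1 6 5 2 3 / 5 6 2 3 1 4 / 1 4 3 2 5 6 / 6 5 4 1 3 2 / 2 3 1 6 4 5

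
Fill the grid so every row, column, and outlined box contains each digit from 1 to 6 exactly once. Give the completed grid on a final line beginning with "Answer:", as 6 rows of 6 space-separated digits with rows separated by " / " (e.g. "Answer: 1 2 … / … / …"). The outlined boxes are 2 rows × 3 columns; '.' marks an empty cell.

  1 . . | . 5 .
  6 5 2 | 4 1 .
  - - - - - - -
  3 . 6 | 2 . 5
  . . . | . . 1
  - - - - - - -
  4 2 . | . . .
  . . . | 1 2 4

Step 1. [r4c2∈{4}] nothing but 4 survives at r4c2, so r4c2=4.
Step 2. [r1c2∈{3}] r1c2 is down to just 3. So r1c2=3.
Step 3. [r6c1∈{5}] nothing but 5 survives at r6c1, so r6c1=5.
Step 4. [r1c4∈{6}] nothing but 6 survives at r1c4, so r1c4=6.
Step 5. [r4c5∈{3,6}] in row 4, 6 fits only at r4c5. So r4c5=6.
Step 6. [r5c5∈{3}] r5c5 is down to just 3 ⇒ r5c5=3.
Step 7. [r4c1∈{2}] r4c1's peers cover all but 2 ⇒ r4c1=2.
Step 8. [r4c3∈{5}] r4c3 has the single candidate 5. So r4c3=5.
Step 9. [r2c6∈{3}] nothing but 3 survives at r2c6, so r2c6=3.
Step 10. [r4c4∈{3}] only 3 remains possible at r4c4. So r4c4=3.
Step 11. [r3c5∈{4}] r3c5's peers cover all but 4, so r3c5=4.
Step 12. [r6c2∈{6}] r6c2 has the single candidate 6 ⇒ r6c2=6.
Step 13. [r1c3∈{4}] nothing but 4 survives at r1c3, so r1c3=4.
Step 14. [r1c6∈{2}] nothing but 2 survives at r1c6. So r1c6=2.
Step 15. [r6c3∈{3}] nothing but 3 survives at r6c3 ⇒ r6c3=3.
Step 16. [r3c2∈{1}] r3c2 has the single candidate 1 ⇒ r3c2=1.
Step 17. [r5c6∈{6}] r5c6 has the single candidate 6 ⇒ r5c6=6.
Step 18. [r5c3∈{1}] r5c3 is down to just 1 ⇒ r5c3=1.
Step 19. [r5c4∈{5}] r5c4 has the single candidate 5 ⇒ r5c4=5.

Answer: 1 3 4 6 5 2 / 6 5 2 4 1 3 / 3 1 6 2 4 5 / 2 4 5 3 6 1 / 4 2 1 5 3 6 / 5 6 3 1 2 4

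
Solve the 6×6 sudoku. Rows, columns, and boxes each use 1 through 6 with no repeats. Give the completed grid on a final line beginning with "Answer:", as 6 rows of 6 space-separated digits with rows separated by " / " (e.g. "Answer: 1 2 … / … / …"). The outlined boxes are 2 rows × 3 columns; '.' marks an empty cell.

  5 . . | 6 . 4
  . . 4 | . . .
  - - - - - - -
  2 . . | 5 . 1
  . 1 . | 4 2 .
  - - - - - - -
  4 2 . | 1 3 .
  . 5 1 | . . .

Step 1. [r4c6∈{3,6}] 3 has one home in box 4: r4c6. So r4c6=3.
Step 2. [r4c1∈{6}] only 6 remains possible at r4c1. So r4c1=6.
Step 3. [r1c2∈{3}] nothing but 3 survives at r1c2 ⇒ r1c2=3.
Step 4. [r6c4∈{2}] r6c4 has the single candidate 2, so r6c4=2.
Step 5. [r2c5∈{1,5}] 5 has one home in col 5: r2c5, so r2c5=5.
Step 6. [r6c6∈{6}] r6c6 has the single candidate 6, so r6c6=6.
Step 7. [r1c3∈{2}] only 2 remains possible at r1c3 ⇒ r1c3=2.
Step 8. [r4c3∈{5}] r4c3's peers cover all but 5 ⇒ r4c3=5.
Step 9. [r2c1∈{1}] only 1 remains possible at r2c1. So r2c1=1.
Step 10. [r3c3∈{3}] only 3 remains possible at r3c3. So r3c3=3.
Step 11. [r1c5∈{1}] r1c5's peers cover all but 1. So r1c5=1.
Step 12. [r3c5∈{6}] nothing but 6 survives at r3c5 ⇒ r3c5=6.
Step 13. [r2c6∈{2}] only 2 remains possible at r2c6 ⇒ r2c6=2.
Step 14. [r5c3∈{6}] r5c3 has the single candidate 6. So r5c3=6.
Step 15. [r6c1∈{3}] r6c1 is down to just 3. So r6c1=3.
Step 16. [r5c6∈{5}] nothing but 5 survives at r5c6 ⇒ r5c6=5.
Step 17. [r2c4∈{3}] r2c4's peers cover all but 3, so r2c4=3.
Step 18. [r6c5∈{4}] r6c5 is down to just 4, so r6c5=4.
Step 19. [r3c2∈{4}] nothing but 4 survives at r3c2 ⇒ r3c2=4.
Step 20. [r2c2∈{6}] nothing but 6 survives at r2c2, so r2c2=6.

Answer: 5 3 2 6 1 4 / 1 6 4 3 5 2 / 2 4 3 5 6 1 / 6 1 5 4 2 3 / 4 2 6 1 3 5 / 3 5 1 2 4 6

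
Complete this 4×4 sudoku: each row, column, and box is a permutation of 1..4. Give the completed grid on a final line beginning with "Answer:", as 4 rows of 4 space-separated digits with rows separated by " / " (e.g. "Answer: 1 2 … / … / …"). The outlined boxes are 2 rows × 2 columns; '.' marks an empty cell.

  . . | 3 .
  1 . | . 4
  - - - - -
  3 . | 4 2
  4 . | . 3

Step 1. [r4c2∈{1,2}] row 4 places 2 nowhere but r4c2 ⇒ r4c2=2.
Step 2. [r1c1∈{2}] nothing but 2 survives at r1c1, so r1c1=2.
Step 3. [r3c2∈{1}] r3c2 has the single candidate 1. So r3c2=1.
Step 4. [r1c2∈{4}] r1c2 has the single candidate 4. So r1c2=4.
Step 5. [r1c4∈{1}] r1c4 has the single candidate 1. So r1c4=1.
Step 6. [r2c3∈{2}] nothing but 2 survives at r2c3, so r2c3=2.
Step 7. [r4c3∈{1}] r4c3 has the single candidate 1 ⇒ r4c3=1.
Step 8. [r2c2∈{3}] only 3 remains possible at r2c2 ⇒ r2c2=3.

Answer: 2 4 3 1 / 1 3 2 4 / 3 1 4 2 / 4 2 1 3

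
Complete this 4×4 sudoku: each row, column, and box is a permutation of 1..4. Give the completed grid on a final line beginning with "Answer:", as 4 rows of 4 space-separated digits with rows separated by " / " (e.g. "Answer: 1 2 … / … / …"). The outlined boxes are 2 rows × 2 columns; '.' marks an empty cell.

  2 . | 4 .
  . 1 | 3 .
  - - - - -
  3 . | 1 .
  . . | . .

Step 1. [r4c3∈{2}] r4c3's peers cover all but 2, so r4c3=2.
Step 2. [r4c2∈{4}] only 4 remains possible at r4c2 ⇒ r4c2=4.
Step 3. [r2c1∈{4}] only 4 remains possible at r2c1, so r2c1=4.
Step 4. [r1c4∈{1}] nothing but 1 survives at r1c4 ⇒ r1c4=1.
Step 5. [r3c4∈{4}] r3c4 is down to just 4. So r3c4=4.
Step 6. [r2c4∈{2}] r2c4 has the single candidate 2, so r2c4=2.
Step 7. [r3c2∈{2}] r3c2's peers cover all but 2 ⇒ r3c2=2.
Step 8. [r4c4∈{3}] only 3 remains possible at r4c4, so r4c4=3.
Step 9. [r4c1∈{1}] r4c1's peers cover all but 1. So r4c1=1.
Step 10. [r1c2∈{3}] r1c2 is down to just 3 ⇒ r1c2=3.

Answer: 2 3 4 1 / 4 1 3 2 / 3 2 1 4 / 1 4 2 3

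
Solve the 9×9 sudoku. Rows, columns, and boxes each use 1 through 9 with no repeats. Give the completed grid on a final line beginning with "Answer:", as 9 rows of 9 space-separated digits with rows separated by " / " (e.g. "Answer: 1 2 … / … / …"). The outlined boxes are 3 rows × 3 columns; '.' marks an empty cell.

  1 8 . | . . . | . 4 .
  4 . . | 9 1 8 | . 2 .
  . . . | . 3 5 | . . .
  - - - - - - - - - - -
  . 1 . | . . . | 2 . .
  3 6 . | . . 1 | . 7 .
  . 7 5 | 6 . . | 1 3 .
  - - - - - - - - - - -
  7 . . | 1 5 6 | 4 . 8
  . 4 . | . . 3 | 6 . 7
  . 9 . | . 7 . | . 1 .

Step 1. [r9c9∈{2,3,5}] in col 9, 2 fits only at r9c9, so r9c9=2.
Step 2. [r8c5∈{2,8,9}] 9 has one home in box 8: r8c5 ⇒ r8c5=9.
Step 3. [r8c4∈{2,8}] in box 8, 2 fits only at r8c4. So r8c4=2.
Step 4. [r9c4∈{4,8}] 8 has one home in box 8: r9c4. So r9c4=8.
Step 5. [r1c4∈{7}] nothing but 7 survives at r1c4, so r1c4=7.
Step 6. [r3c2∈{2}] r3c2 is down to just 2. So r3c2=2.
Step 7. [r6c1∈{2,8,9}] in col 1, 2 fits only at r6c1 ⇒ r6c1=2.
Step 8. [r9c7∈{3,5}] across box 9, 3 lands solely at r9c7, so r9c7=3.
Step 9. [r9c3∈{6}] only 6 remains possible at r9c3, so r9c3=6.
Step 10. [r2c9∈{3,5,6}] r2c9 is the only open cell in row 2 admitting 6. So r2c9=6.
Step 11. [r1c9∈{3,5,9}] in col 9, 3 fits only at r1c9. So r1c9=3.
Step 12. [r1c3∈{9}] nothing but 9 survives at r1c3, so r1c3=9.
Step 13. [r4c1∈{8,9}] across col 1, 9 lands solely at r4c1, so r4c1=9.
Step 14. [r6c5∈{4,8}] row 6 places 8 nowhere but r6c5, so r6c5=8.
Step 15. [r4c5∈{4}] only 4 remains possible at r4c5. So r4c5=4.
Step 16. [r4c9∈{5}] nothing but 5 survives at r4c9 ⇒ r4c9=5.
Step 17. [r4c3∈{8}] r4c3 has the single candidate 8, so r4c3=8.
Step 18. [r6c9∈{4,9}] 4 has one home in row 6: r6c9. So r6c9=4.
Step 19. [r5c7∈{8,9}] row 5 places 8 nowhere but r5c7, so r5c7=8.
Step 20. [r3c7∈{7,9}] across col 7, 9 lands solely at r3c7. So r3c7=9.
Step 21. [r7c2∈{3}] nothing but 3 survives at r7c2. So r7c2=3.
Step 22. [r2c7∈{5,7}] r2c7 is the only open cell in col 7 admitting 7, so r2c7=7.
Step 23. [r8c1∈{5,8}] across row 8, 8 lands solely at r8c1. So r8c1=8.
Step 24. [r5c5∈{2}] r5c5 has the single candidate 2, so r5c5=2.
Step 25. [r7c3∈{2}] r7c3 has the single candidate 2 ⇒ r7c3=2.
Step 26. [r4c8∈{6}] r4c8 is down to just 6. So r4c8=6.
Step 27. [r1c5∈{6}] r1c5's peers cover all but 6 ⇒ r1c5=6.
Step 28. [r3c8∈{8}] r3c8 has the single candidate 8. So r3c8=8.
Step 29. [r4c6∈{7}] r4c6 has the single candidate 7, so r4c6=7.
Step 30. [r5c4∈{5}] r5c4's peers cover all but 5 ⇒ r5c4=5.
Step 31. [r8c8∈{5}] r8c8 has the single candidate 5, so r8c8=5.
Step 32. [r5c9∈{9}] nothing but 9 survives at r5c9, so r5c9=9.
Step 33. [r6c6∈{9}] r6c6's peers cover all but 9. So r6c6=9.
Step 34. [r7c8∈{9}] r7c8 has the single candidate 9. So r7c8=9.
Step 35. [r9c1∈{5}] nothing but 5 survives at r9c1 ⇒ r9c1=5.
Step 36. [r3c3∈{7}] r3c3's peers cover all but 7, so r3c3=7.
Step 37. [r1c7∈{5}] nothing but 5 survives at r1c7. So r1c7=5.
Step 38. [r3c9∈{1}] r3c9 has the single candidate 1 ⇒ r3c9=1.
Step 39. [r2c3∈{3}] r2c3's peers cover all but 3. So r2c3=3.
Step 40. [r8c3∈{1}] nothing but 1 survives at r8c3, so r8c3=1.
Step 41. [r3c1∈{6}] r3c1 is down to just 6. So r3c1=6.
Step 42. [r5c3∈{4}] r5c3 has the single candidate 4, so r5c3=4.
Step 43. [r1c6∈{2}] r1c6 has the single candidate 2, so r1c6=2.
Step 44. [r9c6∈{4}] r9c6 is down to just 4 ⇒ r9c6=4.
Step 45. [r2c2∈{5}] r2c2's peers cover all but 5 ⇒ r2c2=5.
Step 46. [r4c4∈{3}] r4c4 has the single candidate 3. So r4c4=3.
Step 47. [r3c4∈{4}] r3c4's peers cover all but 4 ⇒ r3c4=4.

Answer: 1 8 9 7 6 2 5 4 3 / 4 5 3 9 1 8 7 2 6 / 6 2 7 4 3 5 9 8 1 / 9 1 8 3 4 7 2 6 5 / 3 6 4 5 2 1 8 7 9 / 2 7 5 6 8 9 1 3 4 / 7 3 2 1 5 6 4 9 8 / 8 4 1 2 9 3 6 5 7 / 5 9 6 8 7 4 3 1 2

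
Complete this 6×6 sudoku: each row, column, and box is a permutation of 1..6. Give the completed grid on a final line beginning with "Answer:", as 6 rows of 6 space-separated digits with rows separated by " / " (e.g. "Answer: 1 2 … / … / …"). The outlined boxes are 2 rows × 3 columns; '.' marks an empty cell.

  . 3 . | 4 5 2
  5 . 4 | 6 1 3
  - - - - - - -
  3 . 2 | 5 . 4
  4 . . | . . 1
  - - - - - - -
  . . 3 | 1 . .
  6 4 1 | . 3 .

Step 1. [r3c5∈{6}] nothing but 6 survives at r3c5, so r3c5=6.
Step 2. [r5c2∈{2,5}] in box 5, 5 fits only at r5c2 ⇒ r5c2=5.
Step 3. [r6c4∈{2}] nothing but 2 survives at r6c4, so r6c4=2.
Step 4. [r1c3∈{6}] r1c3 has the single candidate 6. So r1c3=6.
Step 5. [r5c5∈{4}] r5c5 is down to just 4. So r5c5=4.
Step 6. [r4c3∈{5}] nothing but 5 survives at r4c3, so r4c3=5.
Step 7. [r5c1∈{2}] r5c1 has the single candidate 2 ⇒ r5c1=2.
Step 8. [r3c2∈{1}] only 1 remains possible at r3c2. So r3c2=1.
Step 9. [r1c1∈{1}] r1c1 is down to just 1, so r1c1=1.
Step 10. [r2c2∈{2}] r2c2 is down to just 2 ⇒ r2c2=2.
Step 11. [r4c5∈{2}] nothing but 2 survives at r4c5, so r4c5=2.
Step 12. [r4c4∈{3}] r4c4's peers cover all but 3 ⇒ r4c4=3.
Step 13. [r4c2∈{6}] only 6 remains possible at r4c2, so r4c2=6.
Step 14. [r6c6∈{5}] r6c6 has the single candidate 5. So r6c6=5.
Step 15. [r5c6∈{6}] r5c6 is down to just 6, so r5c6=6.

Answer: 1 3 6 4 5 2 / 5 2 4 6 1 3 / 3 1 2 5 6 4 / 4 6 5 3 2 1 / 2 5 3 1 4 6 / 6 4 1 2 3 5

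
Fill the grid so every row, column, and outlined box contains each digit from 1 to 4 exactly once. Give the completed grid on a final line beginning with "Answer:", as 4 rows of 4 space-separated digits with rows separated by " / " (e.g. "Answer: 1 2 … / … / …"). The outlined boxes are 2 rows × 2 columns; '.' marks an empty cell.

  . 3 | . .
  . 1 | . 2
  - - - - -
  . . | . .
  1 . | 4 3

Step 1. [r3c3∈{1,2}] across col 3, 2 lands solely at r3c3 ⇒ r3c3=2.
Step 2. [r2c1∈{4}] r2c1 has the single candidate 4. So r2c1=4.
Step 3. [r1c3∈{1}] r1c3's peers cover all but 1. So r1c3=1.
Step 4. [r3c4∈{1}] r3c4 has the single candidate 1. So r3c4=1.
Step 5. [r1c1∈{2}] r1c1 has the single candidate 2. So r1c1=2.
Step 6. [r3c2∈{4}] only 4 remains possible at r3c2. So r3c2=4.
Step 7. [r4c2∈{2}] r4c2 is down to just 2. So r4c2=2.
Step 8. [r3c1∈{3}] r3c1 is down to just 3, so r3c1=3.
Step 9. [r2c3∈{3}] r2c3's peers cover all but 3, so r2c3=3.
Step 10. [r1c4∈{4}] r1c4 is down to just 4. So r1c4=4.

Answer: 2 3 1 4 / 4 1 3 2 / 3 4 2 1 / 1 2 4 3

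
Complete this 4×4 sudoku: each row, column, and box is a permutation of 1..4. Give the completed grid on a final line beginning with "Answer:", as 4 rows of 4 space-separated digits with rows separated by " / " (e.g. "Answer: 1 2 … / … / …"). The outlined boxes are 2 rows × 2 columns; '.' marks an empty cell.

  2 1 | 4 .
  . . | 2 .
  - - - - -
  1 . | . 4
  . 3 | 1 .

Step 1. [r2c1∈{3,4}] in col 1, 3 fits only at r2c1, so r2c1=3.
Step 2. [r4c1∈{4}] r4c1 is down to just 4. So r4c1=4.
Step 3. [r3c3∈{3}] nothing but 3 survives at r3c3 ⇒ r3c3=3.
Step 4. [r4c4∈{2}] only 2 remains possible at r4c4 ⇒ r4c4=2.
Step 5. [r3c2∈{2}] r3c2's peers cover all but 2, so r3c2=2.
Step 6. [r2c2∈{4}] r2c2 is down to just 4 ⇒ r2c2=4.
Step 7. [r1c4∈{3}] r1c4's peers cover all but 3 ⇒ r1c4=3.
Step 8. [r2c4∈{1}] nothing but 1 survives at r2c4 ⇒ r2c4=1.

Answer: 2 1 4 3 / 3 4 2 1 / 1 2 3 4 / 4 3 1 2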